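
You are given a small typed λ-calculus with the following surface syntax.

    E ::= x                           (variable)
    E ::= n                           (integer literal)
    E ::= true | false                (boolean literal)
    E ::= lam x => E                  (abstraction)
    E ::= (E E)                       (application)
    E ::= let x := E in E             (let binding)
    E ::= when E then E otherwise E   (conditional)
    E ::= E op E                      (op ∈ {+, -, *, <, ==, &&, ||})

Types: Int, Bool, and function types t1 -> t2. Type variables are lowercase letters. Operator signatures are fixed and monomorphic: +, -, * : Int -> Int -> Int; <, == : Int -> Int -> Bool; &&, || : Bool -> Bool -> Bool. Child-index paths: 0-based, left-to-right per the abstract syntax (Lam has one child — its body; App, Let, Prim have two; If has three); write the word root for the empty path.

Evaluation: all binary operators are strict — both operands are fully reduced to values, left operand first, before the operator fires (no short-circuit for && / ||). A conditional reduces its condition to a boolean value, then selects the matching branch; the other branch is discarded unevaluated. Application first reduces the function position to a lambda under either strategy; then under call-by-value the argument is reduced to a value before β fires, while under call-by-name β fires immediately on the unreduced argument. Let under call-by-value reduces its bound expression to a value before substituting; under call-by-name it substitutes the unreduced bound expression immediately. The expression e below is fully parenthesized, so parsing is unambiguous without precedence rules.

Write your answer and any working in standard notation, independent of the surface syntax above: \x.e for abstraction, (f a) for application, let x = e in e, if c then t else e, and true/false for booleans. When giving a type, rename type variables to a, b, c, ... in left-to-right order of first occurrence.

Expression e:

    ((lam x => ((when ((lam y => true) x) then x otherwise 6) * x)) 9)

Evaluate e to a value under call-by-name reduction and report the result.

Derivation:
step 0: ((\x.((if ((\y.true) x) then x else 6) * x)) 9)
step 1: [beta@root] ((if ((\y.true) 9) then 9 else 6) * 9)
step 2: [beta@0.0] ((if true then 9 else 6) * 9)
step 3: [if@0] (9 * 9)
step 4: [delta@root] 81

Answer: 81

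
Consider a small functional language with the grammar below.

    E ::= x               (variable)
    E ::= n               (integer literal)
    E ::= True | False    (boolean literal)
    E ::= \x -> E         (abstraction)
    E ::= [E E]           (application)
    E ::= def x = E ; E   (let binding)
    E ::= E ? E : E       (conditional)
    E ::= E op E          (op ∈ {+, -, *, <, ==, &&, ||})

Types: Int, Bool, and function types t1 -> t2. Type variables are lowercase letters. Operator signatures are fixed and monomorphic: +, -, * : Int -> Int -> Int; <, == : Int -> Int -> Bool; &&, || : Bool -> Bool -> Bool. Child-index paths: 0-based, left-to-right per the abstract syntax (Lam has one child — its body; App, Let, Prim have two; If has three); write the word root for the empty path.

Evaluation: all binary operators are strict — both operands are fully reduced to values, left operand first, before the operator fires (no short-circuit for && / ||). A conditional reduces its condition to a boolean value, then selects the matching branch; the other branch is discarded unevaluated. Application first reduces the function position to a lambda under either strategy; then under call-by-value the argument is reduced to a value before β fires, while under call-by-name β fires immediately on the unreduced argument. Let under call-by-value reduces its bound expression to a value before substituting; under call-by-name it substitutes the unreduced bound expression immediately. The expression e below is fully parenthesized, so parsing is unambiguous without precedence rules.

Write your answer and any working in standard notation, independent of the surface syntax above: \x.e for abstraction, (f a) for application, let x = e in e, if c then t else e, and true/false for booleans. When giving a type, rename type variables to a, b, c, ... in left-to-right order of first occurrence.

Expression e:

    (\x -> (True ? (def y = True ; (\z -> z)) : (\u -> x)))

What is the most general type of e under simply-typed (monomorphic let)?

Answer: a -> a -> a

Working:
  unify Bool ~ Bool
let y : Bool
z : b
\z._ : b -> b
x : a
\u._ : c -> a
  unify b -> b ~ c -> a
  unify b ~ c
  unify c ~ a
\x._ : a -> a -> a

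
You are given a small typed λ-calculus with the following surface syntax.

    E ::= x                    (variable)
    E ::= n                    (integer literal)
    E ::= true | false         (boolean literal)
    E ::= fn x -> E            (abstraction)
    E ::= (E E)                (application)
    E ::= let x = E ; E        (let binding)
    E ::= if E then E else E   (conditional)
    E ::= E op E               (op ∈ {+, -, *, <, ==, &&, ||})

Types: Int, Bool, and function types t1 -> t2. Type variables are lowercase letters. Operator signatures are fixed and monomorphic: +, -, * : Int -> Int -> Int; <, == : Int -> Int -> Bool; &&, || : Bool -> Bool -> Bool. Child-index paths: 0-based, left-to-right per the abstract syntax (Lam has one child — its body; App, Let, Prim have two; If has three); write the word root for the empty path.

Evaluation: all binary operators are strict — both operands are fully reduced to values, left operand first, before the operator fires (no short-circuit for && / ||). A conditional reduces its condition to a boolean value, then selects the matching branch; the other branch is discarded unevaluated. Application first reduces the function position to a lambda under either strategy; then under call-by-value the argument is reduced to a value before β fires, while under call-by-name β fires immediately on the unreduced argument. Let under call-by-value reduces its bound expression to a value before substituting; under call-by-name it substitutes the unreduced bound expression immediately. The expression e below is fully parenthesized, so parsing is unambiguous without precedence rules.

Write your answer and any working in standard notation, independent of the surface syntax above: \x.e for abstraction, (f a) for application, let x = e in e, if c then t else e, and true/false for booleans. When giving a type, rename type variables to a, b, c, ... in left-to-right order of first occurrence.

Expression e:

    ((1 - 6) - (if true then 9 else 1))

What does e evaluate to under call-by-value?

Trace:
step 0: ((1 - 6) - (if true then 9 else 1))
step 1: [delta@0] (-5 - (if true then 9 else 1))
step 2: [if@1] (-5 - 9)
step 3: [delta@root] -14

Answer: -14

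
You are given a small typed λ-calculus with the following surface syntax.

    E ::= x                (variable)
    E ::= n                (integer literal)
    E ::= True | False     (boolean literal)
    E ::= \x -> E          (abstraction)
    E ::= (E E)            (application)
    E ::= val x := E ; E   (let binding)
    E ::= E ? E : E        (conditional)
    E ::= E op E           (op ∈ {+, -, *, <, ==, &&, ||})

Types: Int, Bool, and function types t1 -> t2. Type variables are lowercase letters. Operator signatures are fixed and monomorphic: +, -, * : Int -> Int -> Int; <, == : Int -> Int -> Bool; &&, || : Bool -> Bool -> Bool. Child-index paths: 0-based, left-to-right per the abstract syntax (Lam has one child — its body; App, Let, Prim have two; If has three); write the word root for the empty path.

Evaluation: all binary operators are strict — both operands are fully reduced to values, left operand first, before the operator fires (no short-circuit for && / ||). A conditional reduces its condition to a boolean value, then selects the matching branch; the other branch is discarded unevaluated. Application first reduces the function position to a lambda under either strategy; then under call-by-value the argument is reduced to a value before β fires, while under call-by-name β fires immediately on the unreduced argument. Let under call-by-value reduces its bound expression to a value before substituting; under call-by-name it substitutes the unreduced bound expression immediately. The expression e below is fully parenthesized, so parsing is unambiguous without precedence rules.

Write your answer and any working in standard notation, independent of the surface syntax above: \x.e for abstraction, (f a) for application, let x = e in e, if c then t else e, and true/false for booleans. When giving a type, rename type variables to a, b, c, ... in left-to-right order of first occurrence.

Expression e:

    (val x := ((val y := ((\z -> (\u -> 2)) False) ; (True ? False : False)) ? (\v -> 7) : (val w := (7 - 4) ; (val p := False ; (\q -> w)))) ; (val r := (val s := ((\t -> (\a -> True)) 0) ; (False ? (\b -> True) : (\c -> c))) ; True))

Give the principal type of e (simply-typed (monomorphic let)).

Answer: Bool

Derivation:
\u._ : b -> Int
\z._ : a -> b -> Int
  unify a -> b -> Int ~ Bool -> c
  unify a ~ Bool
  unify b -> Int ~ c
_ _ : b -> Int
let y : b -> Int
  unify Bool ~ Bool
  unify Bool ~ Bool
  unify Bool ~ Bool
\v._ : d -> Int
  unify Int ~ Int
  unify Int ~ Int
let w : Int
let p : Bool
w : Int
\q._ : e -> Int
  unify d -> Int ~ e -> Int
  unify d ~ e
  unify Int ~ Int
let x : e -> Int
\a._ : g -> Bool
\t._ : f -> g -> Bool
  unify f -> g -> Bool ~ Int -> h
  unify f ~ Int
  unify g -> Bool ~ h
_ _ : g -> Bool
let s : g -> Bool
  unify Bool ~ Bool
\b._ : i -> Bool
c : j
\c._ : j -> j
  unify i -> Bool ~ j -> j
  unify i ~ j
  unify Bool ~ j
let r : Bool -> Bool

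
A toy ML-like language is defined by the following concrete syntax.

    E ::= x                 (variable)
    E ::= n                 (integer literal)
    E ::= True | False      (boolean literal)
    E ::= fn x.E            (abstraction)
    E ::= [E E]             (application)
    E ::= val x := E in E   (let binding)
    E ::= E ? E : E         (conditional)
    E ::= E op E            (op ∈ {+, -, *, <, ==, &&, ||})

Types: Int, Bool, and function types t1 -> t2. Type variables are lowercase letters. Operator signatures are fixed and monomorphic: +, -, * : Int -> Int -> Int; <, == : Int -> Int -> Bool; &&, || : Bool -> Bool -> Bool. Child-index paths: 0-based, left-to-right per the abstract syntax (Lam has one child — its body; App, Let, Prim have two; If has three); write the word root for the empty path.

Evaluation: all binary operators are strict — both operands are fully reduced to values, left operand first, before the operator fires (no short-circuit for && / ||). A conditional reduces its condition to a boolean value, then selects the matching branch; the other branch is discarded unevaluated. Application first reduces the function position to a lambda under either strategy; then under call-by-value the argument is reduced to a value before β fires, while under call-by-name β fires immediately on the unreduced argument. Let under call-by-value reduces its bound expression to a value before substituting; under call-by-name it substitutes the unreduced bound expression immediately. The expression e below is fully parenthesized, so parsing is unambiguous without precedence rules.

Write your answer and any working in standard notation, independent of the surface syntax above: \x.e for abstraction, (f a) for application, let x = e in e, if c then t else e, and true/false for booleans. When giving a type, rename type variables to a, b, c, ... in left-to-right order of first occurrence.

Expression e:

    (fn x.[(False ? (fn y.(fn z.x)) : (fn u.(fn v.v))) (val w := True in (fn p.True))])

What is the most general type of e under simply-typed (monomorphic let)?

Answer: a -> a -> a

Trace:
  unify Bool ~ Bool
x : a
\z._ : c -> a
\y._ : b -> c -> a
v : e
\v._ : e -> e
\u._ : d -> e -> e
  unify b -> c -> a ~ d -> e -> e
  unify b ~ d
  unify c -> a ~ e -> e
  unify c ~ e
  unify a ~ e
let w : Bool
\p._ : f -> Bool
  unify d -> e -> e ~ (f -> Bool) -> g
  unify d ~ f -> Bool
  unify e -> e ~ g
_ _ : e -> e
\x._ : e -> e -> e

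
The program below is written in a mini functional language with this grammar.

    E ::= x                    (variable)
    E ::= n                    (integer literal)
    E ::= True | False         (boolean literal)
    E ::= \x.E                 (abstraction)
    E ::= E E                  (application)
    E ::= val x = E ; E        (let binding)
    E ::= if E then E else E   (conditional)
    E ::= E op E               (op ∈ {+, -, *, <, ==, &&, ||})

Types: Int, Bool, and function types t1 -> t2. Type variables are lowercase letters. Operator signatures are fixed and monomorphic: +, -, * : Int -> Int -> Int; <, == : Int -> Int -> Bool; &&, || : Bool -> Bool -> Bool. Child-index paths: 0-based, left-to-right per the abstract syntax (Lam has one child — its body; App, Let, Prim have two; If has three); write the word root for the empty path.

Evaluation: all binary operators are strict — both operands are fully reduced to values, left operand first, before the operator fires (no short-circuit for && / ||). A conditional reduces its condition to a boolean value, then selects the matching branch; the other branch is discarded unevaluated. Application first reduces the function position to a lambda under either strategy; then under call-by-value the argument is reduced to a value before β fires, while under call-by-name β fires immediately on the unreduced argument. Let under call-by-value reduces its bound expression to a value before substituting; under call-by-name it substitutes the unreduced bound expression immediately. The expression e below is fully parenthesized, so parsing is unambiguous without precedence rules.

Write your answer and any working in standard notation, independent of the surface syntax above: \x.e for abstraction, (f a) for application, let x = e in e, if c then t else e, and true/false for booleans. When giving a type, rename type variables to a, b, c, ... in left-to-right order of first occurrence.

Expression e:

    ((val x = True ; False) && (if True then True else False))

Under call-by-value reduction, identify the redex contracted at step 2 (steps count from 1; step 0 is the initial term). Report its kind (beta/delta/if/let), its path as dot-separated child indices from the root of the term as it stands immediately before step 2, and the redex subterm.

Answer: if at 1 : (if true then true else false)

Trace:
step 0: ((let x = true in false) && (if true then true else false))
step 1: [let@0] (false && (if true then true else false))
step 2: [if@1] (false && true)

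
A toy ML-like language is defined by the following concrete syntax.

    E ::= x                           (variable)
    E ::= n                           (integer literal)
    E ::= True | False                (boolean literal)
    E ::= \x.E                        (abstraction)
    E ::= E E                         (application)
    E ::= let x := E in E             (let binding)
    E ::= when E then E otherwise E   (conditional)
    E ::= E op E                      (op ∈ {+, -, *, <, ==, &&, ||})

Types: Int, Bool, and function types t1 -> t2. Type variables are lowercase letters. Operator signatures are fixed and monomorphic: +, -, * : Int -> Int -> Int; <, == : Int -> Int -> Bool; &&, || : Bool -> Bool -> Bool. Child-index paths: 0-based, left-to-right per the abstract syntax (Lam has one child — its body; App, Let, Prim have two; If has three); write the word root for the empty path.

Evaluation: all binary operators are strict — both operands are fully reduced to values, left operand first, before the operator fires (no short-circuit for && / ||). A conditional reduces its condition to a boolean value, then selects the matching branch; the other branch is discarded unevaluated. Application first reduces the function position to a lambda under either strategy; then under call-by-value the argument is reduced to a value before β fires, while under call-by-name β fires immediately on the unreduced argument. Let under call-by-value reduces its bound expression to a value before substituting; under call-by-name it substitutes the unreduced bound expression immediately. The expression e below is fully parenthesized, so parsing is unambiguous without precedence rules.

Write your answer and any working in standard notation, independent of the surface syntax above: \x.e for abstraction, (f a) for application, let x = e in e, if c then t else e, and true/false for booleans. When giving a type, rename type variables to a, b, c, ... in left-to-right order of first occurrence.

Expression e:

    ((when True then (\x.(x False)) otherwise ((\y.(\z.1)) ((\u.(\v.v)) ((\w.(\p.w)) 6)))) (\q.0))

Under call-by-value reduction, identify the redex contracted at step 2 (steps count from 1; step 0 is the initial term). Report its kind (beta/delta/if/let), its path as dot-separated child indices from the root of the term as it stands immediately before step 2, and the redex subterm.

Derivation:
step 0: ((if true then (\x.(x false)) else ((\y.(\z.1)) ((\u.(\v.v)) ((\w.(\p.w)) 6)))) (\q.0))
step 1: [if@0] ((\x.(x false)) (\q.0))
step 2: [beta@root] ((\q.0) false)

Answer: beta at root : ((\x.(x false)) (\q.0))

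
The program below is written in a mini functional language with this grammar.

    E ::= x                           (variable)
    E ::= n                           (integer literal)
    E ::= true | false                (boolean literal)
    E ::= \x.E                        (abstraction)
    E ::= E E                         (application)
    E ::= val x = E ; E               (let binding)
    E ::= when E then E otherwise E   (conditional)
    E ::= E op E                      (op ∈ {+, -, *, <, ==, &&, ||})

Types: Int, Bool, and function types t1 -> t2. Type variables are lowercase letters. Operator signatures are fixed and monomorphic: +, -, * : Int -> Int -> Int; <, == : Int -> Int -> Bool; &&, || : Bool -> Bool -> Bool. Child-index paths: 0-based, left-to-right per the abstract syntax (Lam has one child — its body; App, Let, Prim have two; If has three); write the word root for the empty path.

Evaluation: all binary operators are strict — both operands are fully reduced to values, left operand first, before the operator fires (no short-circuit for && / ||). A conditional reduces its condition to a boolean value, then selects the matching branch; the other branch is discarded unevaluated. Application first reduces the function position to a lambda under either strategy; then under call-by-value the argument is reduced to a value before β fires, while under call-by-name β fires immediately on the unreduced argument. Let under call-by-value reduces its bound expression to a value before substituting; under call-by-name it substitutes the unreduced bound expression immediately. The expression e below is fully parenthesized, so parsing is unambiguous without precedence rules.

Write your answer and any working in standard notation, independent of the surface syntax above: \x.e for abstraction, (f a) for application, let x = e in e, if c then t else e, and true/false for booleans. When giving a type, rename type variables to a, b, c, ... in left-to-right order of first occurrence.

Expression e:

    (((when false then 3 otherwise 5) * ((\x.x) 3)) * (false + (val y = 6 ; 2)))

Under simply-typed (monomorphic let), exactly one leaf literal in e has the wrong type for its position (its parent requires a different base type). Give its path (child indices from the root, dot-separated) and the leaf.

Working:
  unify Bool ~ Bool
  unify Int ~ Int
  unify Int ~ Int
x : a
\x._ : a -> a
  unify a -> a ~ Int -> b
  unify a ~ Int
  unify Int ~ b
_ _ : Int
  unify Int ~ Int
  unify Int ~ Int
  unify Bool ~ Int
  FAIL: mismatch Bool ~ Int

Answer: 1.0 : false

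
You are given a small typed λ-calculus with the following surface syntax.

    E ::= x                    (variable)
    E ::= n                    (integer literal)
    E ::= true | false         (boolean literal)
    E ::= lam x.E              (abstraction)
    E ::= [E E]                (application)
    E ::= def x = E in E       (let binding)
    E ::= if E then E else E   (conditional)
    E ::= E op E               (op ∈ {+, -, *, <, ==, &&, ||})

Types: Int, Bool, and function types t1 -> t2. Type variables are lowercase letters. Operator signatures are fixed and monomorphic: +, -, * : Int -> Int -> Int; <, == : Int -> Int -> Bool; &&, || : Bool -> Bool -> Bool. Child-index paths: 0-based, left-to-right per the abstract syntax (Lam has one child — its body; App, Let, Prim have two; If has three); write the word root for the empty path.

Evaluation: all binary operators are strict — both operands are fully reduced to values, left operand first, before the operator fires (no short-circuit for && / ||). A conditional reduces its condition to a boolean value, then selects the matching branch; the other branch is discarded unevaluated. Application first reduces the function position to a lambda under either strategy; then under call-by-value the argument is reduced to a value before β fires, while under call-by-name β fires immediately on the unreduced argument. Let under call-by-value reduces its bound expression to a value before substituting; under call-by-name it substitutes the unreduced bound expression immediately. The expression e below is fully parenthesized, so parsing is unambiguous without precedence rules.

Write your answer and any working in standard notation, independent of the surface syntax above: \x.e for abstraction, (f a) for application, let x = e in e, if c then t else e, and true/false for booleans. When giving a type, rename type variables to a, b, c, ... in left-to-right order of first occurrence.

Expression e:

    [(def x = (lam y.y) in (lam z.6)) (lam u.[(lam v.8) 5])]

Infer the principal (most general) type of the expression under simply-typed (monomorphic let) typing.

Answer: Int

Derivation:
y : a
\y._ : a -> a
let x : a -> a
\z._ : b -> Int
\v._ : d -> Int
  unify d -> Int ~ Int -> e
  unify d ~ Int
  unify Int ~ e
_ _ : Int
\u._ : c -> Int
  unify b -> Int ~ (c -> Int) -> f
  unify b ~ c -> Int
  unify Int ~ f
_ _ : Int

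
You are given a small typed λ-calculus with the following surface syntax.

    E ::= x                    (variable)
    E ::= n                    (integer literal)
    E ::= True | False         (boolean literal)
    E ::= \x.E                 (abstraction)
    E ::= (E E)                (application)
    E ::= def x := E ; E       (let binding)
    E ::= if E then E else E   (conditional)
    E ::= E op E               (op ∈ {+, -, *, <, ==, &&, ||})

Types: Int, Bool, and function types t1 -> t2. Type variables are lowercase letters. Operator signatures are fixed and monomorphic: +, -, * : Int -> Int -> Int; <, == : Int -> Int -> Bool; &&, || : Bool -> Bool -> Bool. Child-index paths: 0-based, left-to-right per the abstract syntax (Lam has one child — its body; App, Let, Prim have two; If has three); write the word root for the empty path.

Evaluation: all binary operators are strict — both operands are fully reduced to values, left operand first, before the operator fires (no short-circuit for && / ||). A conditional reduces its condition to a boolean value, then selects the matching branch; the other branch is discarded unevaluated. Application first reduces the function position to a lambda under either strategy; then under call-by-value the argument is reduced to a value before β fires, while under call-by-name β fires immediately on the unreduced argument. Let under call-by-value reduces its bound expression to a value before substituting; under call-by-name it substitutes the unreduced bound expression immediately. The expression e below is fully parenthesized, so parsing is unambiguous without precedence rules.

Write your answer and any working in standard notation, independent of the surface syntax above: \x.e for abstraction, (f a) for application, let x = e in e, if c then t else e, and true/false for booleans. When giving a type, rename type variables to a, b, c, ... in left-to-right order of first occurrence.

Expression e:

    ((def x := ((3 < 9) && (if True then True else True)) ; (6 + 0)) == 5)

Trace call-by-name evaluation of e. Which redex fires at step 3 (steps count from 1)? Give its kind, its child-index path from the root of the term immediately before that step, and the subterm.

Answer: delta at root : (6 == 5)

Derivation:
step 0: ((let x = ((3 < 9) && (if true then true else true)) in (6 + 0)) == 5)
step 1: [let@0] ((6 + 0) == 5)
step 2: [delta@0] (6 == 5)
step 3: [delta@root] false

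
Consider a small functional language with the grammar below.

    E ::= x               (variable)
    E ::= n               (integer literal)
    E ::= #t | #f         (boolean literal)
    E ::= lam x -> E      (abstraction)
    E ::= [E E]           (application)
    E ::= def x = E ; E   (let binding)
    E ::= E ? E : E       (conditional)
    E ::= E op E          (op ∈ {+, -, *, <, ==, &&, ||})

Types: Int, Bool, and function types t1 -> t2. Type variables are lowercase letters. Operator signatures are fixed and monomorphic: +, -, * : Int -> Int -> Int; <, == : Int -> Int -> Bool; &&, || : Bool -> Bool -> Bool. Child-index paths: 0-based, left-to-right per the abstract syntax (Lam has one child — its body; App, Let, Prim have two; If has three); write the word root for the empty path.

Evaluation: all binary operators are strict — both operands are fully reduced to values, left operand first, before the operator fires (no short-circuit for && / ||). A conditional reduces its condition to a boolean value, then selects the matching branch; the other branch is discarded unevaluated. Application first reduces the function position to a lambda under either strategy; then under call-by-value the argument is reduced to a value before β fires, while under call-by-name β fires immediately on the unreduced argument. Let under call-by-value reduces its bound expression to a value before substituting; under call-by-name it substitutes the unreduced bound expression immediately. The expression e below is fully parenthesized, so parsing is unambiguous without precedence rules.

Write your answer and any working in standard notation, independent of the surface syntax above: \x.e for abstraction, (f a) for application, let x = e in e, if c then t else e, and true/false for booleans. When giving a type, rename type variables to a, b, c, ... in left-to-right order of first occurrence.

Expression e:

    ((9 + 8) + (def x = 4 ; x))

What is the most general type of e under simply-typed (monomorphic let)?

Answer: Int

Working:
  unify Int ~ Int
  unify Int ~ Int
  unify Int ~ Int
let x : Int
x : Int
  unify Int ~ Int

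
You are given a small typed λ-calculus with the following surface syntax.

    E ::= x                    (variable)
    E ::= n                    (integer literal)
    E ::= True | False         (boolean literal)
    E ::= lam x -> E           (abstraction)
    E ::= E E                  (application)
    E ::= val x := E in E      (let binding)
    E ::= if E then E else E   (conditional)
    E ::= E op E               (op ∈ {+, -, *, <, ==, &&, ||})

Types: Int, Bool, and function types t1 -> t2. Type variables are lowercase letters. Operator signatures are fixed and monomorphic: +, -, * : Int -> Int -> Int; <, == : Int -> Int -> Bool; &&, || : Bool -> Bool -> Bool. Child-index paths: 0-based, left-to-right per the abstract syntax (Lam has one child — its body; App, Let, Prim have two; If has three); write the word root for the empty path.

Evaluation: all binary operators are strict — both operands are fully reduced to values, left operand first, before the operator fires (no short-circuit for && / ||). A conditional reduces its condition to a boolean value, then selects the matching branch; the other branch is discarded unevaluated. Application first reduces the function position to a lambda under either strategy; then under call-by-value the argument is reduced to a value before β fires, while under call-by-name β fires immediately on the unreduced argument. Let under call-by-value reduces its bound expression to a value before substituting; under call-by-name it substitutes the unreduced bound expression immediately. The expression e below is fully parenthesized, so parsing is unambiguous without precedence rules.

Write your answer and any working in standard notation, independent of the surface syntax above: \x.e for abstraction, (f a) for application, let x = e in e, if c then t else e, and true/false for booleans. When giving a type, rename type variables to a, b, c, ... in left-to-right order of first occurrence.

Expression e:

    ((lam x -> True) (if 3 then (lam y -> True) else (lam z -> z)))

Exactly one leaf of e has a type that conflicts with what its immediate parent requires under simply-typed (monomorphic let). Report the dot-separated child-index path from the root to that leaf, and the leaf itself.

Derivation:
\x._ : a -> Bool
  unify Int ~ Bool
  FAIL: mismatch Int ~ Bool

Answer: 1.0 : 3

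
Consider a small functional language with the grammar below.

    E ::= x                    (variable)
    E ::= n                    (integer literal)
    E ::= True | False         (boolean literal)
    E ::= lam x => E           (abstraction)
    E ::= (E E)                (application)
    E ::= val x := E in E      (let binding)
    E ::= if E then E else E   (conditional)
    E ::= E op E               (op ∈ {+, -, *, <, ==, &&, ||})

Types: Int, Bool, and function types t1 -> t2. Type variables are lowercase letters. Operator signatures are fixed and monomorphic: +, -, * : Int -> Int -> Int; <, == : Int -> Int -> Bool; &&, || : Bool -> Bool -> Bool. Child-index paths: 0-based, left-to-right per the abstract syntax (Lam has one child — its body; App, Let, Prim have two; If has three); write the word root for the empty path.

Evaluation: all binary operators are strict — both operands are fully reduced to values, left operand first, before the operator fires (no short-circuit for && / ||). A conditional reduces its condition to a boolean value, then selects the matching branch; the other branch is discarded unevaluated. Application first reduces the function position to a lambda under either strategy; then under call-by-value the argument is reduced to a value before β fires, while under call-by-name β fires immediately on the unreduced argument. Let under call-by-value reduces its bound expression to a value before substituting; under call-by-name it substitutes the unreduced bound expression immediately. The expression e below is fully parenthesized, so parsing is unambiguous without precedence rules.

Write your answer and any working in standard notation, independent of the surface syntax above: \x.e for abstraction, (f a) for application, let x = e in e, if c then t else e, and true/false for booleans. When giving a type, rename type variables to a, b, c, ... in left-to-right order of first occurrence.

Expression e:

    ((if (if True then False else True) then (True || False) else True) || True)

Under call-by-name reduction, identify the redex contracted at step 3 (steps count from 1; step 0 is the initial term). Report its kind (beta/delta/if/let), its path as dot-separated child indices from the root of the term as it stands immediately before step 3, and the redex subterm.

Derivation:
step 0: ((if (if true then false else true) then (true || false) else true) || true)
step 1: [if@0.0] ((if false then (true || false) else true) || true)
step 2: [if@0] (true || true)
step 3: [delta@root] true

Answer: delta at root : (true || true)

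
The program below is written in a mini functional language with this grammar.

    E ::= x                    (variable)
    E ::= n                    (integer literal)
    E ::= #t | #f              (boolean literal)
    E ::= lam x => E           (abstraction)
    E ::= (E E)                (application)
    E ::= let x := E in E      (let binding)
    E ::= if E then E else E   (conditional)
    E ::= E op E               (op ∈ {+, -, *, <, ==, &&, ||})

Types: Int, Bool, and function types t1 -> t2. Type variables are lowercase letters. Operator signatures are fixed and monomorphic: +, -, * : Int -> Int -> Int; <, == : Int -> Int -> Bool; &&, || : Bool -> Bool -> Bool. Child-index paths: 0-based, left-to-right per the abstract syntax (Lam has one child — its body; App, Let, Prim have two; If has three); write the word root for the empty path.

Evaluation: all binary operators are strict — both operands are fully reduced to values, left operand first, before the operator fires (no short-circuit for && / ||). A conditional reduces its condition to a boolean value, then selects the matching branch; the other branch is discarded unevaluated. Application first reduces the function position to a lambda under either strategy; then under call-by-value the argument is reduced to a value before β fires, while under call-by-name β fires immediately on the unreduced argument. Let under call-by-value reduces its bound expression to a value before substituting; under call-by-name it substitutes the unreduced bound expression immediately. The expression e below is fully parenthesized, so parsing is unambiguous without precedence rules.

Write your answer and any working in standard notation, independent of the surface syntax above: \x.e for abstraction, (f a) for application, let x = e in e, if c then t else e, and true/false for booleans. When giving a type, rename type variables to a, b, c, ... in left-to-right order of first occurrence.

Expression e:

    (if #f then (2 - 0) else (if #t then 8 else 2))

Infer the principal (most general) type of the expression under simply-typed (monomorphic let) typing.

Answer: Int

Derivation:
  unify Bool ~ Bool
  unify Int ~ Int
  unify Int ~ Int
  unify Bool ~ Bool
  unify Int ~ Int
  unify Int ~ Int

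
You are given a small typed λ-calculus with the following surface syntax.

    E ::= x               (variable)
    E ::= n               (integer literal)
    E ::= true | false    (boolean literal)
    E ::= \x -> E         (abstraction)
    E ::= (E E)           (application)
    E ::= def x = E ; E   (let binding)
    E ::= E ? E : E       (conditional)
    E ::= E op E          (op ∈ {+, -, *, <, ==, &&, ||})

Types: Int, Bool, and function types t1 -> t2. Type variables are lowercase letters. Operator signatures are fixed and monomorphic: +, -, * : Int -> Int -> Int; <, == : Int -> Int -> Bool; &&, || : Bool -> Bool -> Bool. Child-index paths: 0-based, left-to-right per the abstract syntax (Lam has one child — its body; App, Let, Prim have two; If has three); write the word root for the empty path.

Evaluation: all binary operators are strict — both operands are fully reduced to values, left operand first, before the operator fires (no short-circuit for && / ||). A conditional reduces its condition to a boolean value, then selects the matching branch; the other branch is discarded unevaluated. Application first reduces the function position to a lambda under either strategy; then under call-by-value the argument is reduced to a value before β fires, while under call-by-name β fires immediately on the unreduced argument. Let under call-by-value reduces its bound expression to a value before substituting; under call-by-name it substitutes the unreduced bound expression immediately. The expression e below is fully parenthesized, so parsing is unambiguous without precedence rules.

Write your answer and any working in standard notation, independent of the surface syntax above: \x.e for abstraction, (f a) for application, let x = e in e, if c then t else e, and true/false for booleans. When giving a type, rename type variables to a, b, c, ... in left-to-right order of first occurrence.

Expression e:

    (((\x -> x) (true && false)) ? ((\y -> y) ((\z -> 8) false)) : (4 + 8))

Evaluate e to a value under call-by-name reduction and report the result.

Answer: 12

Trace:
step 0: (if ((\x.x) (true && false)) then ((\y.y) ((\z.8) false)) else (4 + 8))
step 1: [beta@0] (if (true && false) then ((\y.y) ((\z.8) false)) else (4 + 8))
step 2: [delta@0] (if false then ((\y.y) ((\z.8) false)) else (4 + 8))
step 3: [if@root] (4 + 8)
step 4: [delta@root] 12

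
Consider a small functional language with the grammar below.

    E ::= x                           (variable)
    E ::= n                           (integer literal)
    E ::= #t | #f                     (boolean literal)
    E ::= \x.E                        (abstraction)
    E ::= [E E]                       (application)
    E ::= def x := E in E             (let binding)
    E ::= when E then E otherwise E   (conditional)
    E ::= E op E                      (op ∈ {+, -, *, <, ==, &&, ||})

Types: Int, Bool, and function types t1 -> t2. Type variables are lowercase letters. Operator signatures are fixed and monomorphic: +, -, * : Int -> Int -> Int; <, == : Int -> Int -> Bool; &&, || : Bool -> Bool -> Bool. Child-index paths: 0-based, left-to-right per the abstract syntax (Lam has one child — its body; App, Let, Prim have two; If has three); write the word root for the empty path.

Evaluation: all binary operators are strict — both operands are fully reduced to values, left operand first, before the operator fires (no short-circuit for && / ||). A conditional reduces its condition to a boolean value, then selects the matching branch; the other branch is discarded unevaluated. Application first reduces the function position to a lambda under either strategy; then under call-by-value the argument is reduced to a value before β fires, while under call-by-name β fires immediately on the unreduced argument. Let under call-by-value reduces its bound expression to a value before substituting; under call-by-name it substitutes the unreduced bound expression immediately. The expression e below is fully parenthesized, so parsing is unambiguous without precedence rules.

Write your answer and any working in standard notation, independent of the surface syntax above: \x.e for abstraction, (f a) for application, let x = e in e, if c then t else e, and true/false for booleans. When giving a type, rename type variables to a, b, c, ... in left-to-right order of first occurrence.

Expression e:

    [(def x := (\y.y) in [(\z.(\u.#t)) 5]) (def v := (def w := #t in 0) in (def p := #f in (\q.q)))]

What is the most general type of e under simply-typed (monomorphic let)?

Answer: Bool

Trace:
y : a
\y._ : a -> a
let x : a -> a
\u._ : c -> Bool
\z._ : b -> c -> Bool
  unify b -> c -> Bool ~ Int -> d
  unify b ~ Int
  unify c -> Bool ~ d
_ _ : c -> Bool
let w : Bool
let v : Int
let p : Bool
q : e
\q._ : e -> e
  unify c -> Bool ~ (e -> e) -> f
  unify c ~ e -> e
  unify Bool ~ f
_ _ : Bool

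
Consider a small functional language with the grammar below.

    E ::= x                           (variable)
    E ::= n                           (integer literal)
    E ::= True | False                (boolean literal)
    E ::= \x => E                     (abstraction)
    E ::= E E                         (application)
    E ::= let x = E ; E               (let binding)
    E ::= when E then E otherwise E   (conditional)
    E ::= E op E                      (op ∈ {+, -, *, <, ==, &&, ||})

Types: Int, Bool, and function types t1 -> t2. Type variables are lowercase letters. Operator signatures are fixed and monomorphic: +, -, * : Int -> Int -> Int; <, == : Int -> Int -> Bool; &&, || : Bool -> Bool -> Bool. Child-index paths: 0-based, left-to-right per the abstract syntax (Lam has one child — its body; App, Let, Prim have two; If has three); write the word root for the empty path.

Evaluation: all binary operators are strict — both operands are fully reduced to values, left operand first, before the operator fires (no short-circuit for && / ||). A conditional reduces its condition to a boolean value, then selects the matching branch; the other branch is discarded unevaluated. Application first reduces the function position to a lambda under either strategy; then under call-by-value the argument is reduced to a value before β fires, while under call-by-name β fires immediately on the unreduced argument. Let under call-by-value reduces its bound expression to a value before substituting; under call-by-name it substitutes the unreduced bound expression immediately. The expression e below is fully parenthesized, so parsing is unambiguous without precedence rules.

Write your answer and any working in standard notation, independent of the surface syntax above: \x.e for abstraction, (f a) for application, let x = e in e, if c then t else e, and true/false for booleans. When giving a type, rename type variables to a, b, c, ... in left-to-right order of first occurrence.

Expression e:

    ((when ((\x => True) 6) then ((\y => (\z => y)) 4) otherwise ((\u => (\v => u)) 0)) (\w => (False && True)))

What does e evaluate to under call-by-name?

Trace:
step 0: ((if ((\x.true) 6) then ((\y.(\z.y)) 4) else ((\u.(\v.u)) 0)) (\w.(false && true)))
step 1: [beta@0.0] ((if true then ((\y.(\z.y)) 4) else ((\u.(\v.u)) 0)) (\w.(false && true)))
step 2: [if@0] (((\y.(\z.y)) 4) (\w.(false && true)))
step 3: [beta@0] ((\z.4) (\w.(false && true)))
step 4: [beta@root] 4

Answer: 4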